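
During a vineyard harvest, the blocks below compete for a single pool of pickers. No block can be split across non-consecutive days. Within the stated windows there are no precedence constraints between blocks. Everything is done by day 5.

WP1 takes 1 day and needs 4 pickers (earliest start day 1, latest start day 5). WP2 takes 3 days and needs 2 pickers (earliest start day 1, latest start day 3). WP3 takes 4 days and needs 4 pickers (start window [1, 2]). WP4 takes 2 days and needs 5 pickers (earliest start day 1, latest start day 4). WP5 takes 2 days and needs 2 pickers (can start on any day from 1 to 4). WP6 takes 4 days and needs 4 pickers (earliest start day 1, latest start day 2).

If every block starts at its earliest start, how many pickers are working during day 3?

At early start, day 3 has: WP2, WP3, WP6.
Demand: 2 + 4 + 4 = 10.

10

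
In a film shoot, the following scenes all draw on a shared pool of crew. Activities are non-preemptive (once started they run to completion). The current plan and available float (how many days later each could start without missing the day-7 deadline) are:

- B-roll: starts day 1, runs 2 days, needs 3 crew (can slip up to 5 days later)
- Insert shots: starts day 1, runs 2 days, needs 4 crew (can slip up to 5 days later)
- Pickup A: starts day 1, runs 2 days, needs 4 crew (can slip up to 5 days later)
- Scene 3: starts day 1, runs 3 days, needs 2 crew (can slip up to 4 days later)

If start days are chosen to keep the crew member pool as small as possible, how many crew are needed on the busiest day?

5

Early-start (B-roll@1, Insert shots@1, Pickup A@1, Scene 3@1) gives peak 13: d1:13  d2:13  d3:2  d4:0  d5:0  d6:0  d7:0.
Shift Insert shots→4, Pickup A→6.
Schedule B-roll@1, Insert shots@4, Pickup A@6, Scene 3@1: d1:5  d2:5  d3:2  d4:4  d5:4  d6:4  d7:4 — peak 5.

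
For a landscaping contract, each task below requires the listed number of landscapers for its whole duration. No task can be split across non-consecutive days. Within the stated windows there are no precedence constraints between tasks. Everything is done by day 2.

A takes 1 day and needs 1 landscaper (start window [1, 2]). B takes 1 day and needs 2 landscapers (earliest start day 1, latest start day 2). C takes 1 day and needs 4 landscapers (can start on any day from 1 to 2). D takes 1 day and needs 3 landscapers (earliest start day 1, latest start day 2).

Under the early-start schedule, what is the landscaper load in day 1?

At early start, day 1 has: A, B, C, D.
Demand: 1 + 2 + 4 + 3 = 10.

10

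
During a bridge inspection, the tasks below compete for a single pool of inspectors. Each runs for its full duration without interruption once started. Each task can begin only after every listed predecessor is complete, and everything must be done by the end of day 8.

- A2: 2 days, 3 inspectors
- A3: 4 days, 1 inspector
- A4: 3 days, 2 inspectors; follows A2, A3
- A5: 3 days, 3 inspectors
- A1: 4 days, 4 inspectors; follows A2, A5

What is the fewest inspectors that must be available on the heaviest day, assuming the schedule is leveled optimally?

Schedule A2@1, A3@1, A4@5, A5@1, A1@4: d1:7  d2:7  d3:4  d4:5  d5:6  d6:6  d7:6  d8:0 — peak 7.
No arrangement of the 24 feasible schedules does better.

7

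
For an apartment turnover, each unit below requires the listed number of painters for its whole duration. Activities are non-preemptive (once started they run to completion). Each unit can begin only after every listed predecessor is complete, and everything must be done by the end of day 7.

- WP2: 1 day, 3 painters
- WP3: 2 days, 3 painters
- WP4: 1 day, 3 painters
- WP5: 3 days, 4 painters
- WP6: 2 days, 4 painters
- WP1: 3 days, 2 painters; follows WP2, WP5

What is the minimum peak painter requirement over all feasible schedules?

7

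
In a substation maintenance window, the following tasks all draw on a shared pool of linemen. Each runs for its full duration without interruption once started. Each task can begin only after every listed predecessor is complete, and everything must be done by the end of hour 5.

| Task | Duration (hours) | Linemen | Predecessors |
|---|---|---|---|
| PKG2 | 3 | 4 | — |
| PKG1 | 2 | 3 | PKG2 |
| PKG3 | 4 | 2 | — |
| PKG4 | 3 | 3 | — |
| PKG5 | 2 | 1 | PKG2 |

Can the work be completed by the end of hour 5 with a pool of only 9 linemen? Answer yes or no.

Schedule PKG2@1, PKG1@4, PKG3@1, PKG4@1, PKG5@4: h1:9  h2:9  h3:9  h4:6  h5:4 — peak 9 ≤ 9.

yes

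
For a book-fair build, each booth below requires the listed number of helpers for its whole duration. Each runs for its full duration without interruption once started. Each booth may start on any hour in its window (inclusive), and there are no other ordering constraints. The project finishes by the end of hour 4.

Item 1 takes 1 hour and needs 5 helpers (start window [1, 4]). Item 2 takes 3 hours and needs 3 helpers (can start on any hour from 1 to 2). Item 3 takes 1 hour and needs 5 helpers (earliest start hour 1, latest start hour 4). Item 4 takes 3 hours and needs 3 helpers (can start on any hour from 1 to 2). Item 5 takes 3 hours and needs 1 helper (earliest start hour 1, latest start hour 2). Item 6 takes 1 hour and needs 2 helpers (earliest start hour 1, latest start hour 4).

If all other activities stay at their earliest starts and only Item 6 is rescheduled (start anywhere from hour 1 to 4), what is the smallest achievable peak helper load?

Item 6@1: h1:19  h2:7  h3:7  h4:0 → peak 19
Item 6@2: h1:17  h2:9  h3:7  h4:0 → peak 17
Item 6@3: h1:17  h2:7  h3:9  h4:0 → peak 17
Item 6@4: h1:17  h2:7  h3:7  h4:2 → peak 17
Best is Item 6@2, peak 17.

17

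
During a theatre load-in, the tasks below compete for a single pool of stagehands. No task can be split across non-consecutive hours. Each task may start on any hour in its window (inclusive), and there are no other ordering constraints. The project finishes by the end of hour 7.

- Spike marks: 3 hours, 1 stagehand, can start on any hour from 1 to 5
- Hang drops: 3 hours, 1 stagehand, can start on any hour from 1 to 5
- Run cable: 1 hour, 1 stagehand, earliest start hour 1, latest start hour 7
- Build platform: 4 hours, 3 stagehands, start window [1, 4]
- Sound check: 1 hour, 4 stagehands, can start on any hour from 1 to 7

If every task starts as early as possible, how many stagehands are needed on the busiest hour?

10

Early-start schedule: Spike marks@1, Hang drops@1, Run cable@1, Build platform@1, Sound check@1.
Load per hour: hour 1: 10, hour 2: 5, hour 3: 5, hour 4: 3, hour 5: 0, hour 6: 0, hour 7: 0.
Peak is 10.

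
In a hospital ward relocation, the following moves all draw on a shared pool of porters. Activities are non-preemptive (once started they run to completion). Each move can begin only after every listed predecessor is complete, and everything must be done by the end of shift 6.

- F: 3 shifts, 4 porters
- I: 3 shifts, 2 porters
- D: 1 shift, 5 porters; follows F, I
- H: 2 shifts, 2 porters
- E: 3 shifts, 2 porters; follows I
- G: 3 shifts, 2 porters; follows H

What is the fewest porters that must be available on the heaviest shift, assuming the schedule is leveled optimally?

8

Early-start (F@1, I@1, D@4, H@1, E@4, G@3) gives peak 9: s1:8  s2:8  s3:8  s4:9  s5:4  s6:2.
Shift D→6.
Schedule F@1, I@1, D@6, H@1, E@4, G@3: s1:8  s2:8  s3:8  s4:4  s5:4  s6:7 — peak 8.
No arrangement of the 18 feasible schedules does better.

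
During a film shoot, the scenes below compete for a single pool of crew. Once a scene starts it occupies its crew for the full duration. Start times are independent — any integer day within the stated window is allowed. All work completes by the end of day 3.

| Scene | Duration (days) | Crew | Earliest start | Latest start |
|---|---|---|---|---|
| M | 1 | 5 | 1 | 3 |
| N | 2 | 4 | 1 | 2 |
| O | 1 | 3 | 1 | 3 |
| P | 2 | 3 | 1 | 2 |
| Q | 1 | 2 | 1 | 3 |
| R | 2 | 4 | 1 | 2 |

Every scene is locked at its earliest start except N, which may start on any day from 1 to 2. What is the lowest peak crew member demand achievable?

17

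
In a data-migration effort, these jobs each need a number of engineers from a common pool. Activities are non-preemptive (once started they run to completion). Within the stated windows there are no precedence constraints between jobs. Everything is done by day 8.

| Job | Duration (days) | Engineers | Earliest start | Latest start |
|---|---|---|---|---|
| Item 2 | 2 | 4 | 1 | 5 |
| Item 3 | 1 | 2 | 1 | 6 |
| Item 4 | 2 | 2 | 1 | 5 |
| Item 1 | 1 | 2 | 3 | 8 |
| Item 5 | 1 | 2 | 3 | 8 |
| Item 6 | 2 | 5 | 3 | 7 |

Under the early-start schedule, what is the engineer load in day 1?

At early start, day 1 has: Item 2, Item 3, Item 4.
Demand: 4 + 2 + 2 = 8.

8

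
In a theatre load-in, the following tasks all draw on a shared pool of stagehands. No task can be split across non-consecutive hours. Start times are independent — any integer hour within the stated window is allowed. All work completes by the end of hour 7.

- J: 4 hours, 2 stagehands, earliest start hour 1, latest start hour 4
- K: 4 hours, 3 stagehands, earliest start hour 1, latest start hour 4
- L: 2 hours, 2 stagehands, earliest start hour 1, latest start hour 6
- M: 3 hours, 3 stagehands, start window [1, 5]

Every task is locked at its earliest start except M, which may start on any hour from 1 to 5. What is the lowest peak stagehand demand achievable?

7

M@1: h1:10  h2:10  h3:8  h4:5  h5:0  h6:0  h7:0 → peak 10
M@2: h1:7  h2:10  h3:8  h4:8  h5:0  h6:0  h7:0 → peak 10
M@3: h1:7  h2:7  h3:8  h4:8  h5:3  h6:0  h7:0 → peak 8
M@4: h1:7  h2:7  h3:5  h4:8  h5:3  h6:3  h7:0 → peak 8
M@5: h1:7  h2:7  h3:5  h4:5  h5:3  h6:3  h7:3 → peak 7
Best is M@5, peak 7.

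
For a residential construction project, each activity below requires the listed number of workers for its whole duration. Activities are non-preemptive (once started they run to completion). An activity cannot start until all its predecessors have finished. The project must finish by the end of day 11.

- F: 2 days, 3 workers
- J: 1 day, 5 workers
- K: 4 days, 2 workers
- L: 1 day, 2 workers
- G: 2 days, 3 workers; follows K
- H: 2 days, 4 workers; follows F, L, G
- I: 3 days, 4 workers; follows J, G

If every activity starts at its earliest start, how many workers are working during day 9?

4

At early start, day 9 has: I.
Demand: 4 = 4.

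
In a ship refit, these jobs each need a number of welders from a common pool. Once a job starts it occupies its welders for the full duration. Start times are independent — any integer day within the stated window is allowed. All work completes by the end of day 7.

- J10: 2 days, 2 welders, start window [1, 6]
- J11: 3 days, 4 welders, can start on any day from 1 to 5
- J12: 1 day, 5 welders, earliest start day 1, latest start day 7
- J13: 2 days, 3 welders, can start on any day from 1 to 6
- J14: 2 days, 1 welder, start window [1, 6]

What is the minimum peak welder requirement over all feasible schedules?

Early-start (J10@1, J11@1, J12@1, J13@1, J14@1) gives peak 15: d1:15  d2:10  d3:4  d4:0  d5:0  d6:0  d7:0.
Shift J11→3, J12→6, J14→3.
Schedule J10@1, J11@3, J12@6, J13@1, J14@3: d1:5  d2:5  d3:5  d4:5  d5:4  d6:5  d7:0 — peak 5.
Total welder-days = 29 over 7 days ⇒ peak ≥ ⌈29/7⌉ = 5, so 5 is optimal.

5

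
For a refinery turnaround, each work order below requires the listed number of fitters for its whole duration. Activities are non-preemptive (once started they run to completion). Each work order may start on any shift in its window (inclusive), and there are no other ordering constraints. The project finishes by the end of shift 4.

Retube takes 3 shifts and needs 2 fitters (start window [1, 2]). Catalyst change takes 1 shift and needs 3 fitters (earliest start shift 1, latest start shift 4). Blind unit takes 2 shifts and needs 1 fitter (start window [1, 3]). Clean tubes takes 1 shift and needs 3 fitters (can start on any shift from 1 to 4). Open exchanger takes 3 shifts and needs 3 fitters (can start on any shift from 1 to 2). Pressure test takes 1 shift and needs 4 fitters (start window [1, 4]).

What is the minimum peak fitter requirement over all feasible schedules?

8

Early-start (Retube@1, Catalyst change@1, Blind unit@1, Clean tubes@1, Open exchanger@1, Pressure test@1) gives peak 16: s1:16  s2:6  s3:5  s4:0.
Shift Clean tubes→3, Open exchanger→2, Pressure test→4.
Schedule Retube@1, Catalyst change@1, Blind unit@1, Clean tubes@3, Open exchanger@2, Pressure test@4: s1:6  s2:6  s3:8  s4:7 — peak 8.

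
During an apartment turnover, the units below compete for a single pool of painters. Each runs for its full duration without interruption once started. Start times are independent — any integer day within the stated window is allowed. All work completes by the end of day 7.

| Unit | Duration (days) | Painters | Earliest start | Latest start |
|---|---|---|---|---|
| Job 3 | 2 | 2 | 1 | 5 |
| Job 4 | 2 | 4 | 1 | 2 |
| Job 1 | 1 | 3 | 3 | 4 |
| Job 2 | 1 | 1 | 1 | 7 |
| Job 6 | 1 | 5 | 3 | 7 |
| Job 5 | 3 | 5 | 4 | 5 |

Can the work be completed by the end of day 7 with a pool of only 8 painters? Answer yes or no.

yes

Schedule Job 3@1, Job 4@1, Job 1@3, Job 2@3, Job 6@4, Job 5@5: d1:6  d2:6  d3:4  d4:5  d5:5  d6:5  d7:5 — peak 6 ≤ 8.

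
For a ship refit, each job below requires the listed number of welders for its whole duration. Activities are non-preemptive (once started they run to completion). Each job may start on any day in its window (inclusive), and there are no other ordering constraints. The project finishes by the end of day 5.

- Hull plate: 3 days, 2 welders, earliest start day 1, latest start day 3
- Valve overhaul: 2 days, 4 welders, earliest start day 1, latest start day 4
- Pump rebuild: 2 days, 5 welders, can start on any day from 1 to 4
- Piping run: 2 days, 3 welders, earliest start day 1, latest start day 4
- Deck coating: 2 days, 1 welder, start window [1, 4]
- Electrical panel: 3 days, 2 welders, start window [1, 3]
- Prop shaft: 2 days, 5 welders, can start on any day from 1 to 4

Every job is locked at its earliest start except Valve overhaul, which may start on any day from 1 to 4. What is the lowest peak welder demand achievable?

Valve overhaul@1: d1:22  d2:22  d3:4  d4:0  d5:0 → peak 22
Valve overhaul@2: d1:18  d2:22  d3:8  d4:0  d5:0 → peak 22
Valve overhaul@3: d1:18  d2:18  d3:8  d4:4  d5:0 → peak 18
Valve overhaul@4: d1:18  d2:18  d3:4  d4:4  d5:4 → peak 18
Best is Valve overhaul@3, peak 18.

18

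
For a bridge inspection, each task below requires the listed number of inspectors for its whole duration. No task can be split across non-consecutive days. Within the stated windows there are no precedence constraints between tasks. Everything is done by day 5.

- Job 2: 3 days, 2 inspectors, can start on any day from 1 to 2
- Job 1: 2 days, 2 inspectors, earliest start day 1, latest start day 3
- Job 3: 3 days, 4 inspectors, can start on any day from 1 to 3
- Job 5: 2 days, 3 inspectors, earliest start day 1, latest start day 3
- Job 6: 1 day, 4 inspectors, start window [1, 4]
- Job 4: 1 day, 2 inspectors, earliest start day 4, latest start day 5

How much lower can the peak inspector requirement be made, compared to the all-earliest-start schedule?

Early-start peak: d1:15  d2:11  d3:6  d4:2  d5:0 ⇒ 15.
Leveled (Job 2@1, Job 1@1, Job 3@3, Job 5@1, Job 6@4, Job 4@5): d1:7  d2:7  d3:6  d4:8  d5:6 ⇒ 8.
Reduction 15 − 8 = 7.

7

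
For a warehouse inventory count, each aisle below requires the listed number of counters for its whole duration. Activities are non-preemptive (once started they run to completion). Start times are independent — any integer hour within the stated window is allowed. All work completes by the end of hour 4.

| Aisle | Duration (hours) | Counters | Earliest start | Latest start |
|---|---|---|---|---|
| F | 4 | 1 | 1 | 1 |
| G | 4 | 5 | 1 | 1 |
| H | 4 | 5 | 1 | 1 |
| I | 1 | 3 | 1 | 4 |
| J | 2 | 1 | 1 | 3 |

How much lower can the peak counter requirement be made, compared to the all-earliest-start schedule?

Early-start peak: h1:15  h2:12  h3:11  h4:11 ⇒ 15.
Leveled (F@1, G@1, H@1, I@1, J@2): h1:14  h2:12  h3:12  h4:11 ⇒ 14.
Reduction 15 − 14 = 1.

1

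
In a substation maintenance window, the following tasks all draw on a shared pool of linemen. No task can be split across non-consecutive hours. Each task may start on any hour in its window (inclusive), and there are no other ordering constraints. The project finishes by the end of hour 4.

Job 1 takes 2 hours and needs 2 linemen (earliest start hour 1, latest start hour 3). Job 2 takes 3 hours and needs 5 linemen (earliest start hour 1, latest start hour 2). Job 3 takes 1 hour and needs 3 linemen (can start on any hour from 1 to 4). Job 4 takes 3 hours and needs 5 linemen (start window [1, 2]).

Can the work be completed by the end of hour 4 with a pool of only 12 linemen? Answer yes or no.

yes

Schedule Job 1@1, Job 2@1, Job 3@1, Job 4@2: h1:10  h2:12  h3:10  h4:5 — peak 12 ≤ 12.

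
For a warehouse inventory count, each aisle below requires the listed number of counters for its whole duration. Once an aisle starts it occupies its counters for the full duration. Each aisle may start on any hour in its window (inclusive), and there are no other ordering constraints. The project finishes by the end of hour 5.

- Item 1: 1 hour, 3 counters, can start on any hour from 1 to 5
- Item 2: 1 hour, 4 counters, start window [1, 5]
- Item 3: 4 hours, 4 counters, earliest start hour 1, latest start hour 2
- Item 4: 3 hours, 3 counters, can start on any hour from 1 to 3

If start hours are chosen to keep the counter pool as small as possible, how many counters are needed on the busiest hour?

Early-start (Item 1@1, Item 2@1, Item 3@1, Item 4@1) gives peak 14: h1:14  h2:7  h3:7  h4:4  h5:0.
Shift Item 3→2, Item 4→2.
Schedule Item 1@1, Item 2@1, Item 3@2, Item 4@2: h1:7  h2:7  h3:7  h4:7  h5:4 — peak 7.
Total counter-hours = 32 over 5 hours ⇒ peak ≥ ⌈32/5⌉ = 7, so 7 is optimal.

7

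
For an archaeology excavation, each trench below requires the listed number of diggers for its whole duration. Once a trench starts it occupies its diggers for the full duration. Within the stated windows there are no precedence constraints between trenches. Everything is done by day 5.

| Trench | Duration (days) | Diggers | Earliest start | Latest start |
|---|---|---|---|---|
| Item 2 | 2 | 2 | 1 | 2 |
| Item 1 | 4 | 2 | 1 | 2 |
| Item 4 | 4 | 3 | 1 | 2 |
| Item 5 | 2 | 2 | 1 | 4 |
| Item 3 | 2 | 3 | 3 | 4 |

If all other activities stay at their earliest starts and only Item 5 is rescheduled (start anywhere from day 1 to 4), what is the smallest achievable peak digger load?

9

Item 5@1: d1:9  d2:9  d3:8  d4:8  d5:0 → peak 9
Item 5@2: d1:7  d2:9  d3:10  d4:8  d5:0 → peak 10
Item 5@3: d1:7  d2:7  d3:10  d4:10  d5:0 → peak 10
Item 5@4: d1:7  d2:7  d3:8  d4:10  d5:2 → peak 10
Best is Item 5@1, peak 9.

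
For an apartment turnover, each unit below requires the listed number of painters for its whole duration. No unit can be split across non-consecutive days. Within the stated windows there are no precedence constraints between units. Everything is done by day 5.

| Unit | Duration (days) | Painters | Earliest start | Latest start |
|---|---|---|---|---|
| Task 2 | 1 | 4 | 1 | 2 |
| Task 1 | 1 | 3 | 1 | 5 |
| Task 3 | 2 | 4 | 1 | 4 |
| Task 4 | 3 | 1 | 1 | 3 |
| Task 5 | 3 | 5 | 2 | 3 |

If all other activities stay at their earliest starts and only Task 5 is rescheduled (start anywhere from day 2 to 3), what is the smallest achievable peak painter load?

Task 5@2: d1:12  d2:10  d3:6  d4:5  d5:0 → peak 12
Task 5@3: d1:12  d2:5  d3:6  d4:5  d5:5 → peak 12
Best is Task 5@2, peak 12.

12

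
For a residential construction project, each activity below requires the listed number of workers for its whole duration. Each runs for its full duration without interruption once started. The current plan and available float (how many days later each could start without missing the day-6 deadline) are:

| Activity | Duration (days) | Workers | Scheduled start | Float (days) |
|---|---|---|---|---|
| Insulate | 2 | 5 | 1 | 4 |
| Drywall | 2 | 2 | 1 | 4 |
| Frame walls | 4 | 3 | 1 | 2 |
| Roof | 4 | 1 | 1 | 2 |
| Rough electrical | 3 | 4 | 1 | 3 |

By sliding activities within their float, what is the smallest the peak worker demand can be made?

Early-start (Insulate@1, Drywall@1, Frame walls@1, Roof@1, Rough electrical@1) gives peak 15: d1:15  d2:15  d3:8  d4:4  d5:0  d6:0.
Shift Frame walls→3, Rough electrical→3.
Schedule Insulate@1, Drywall@1, Frame walls@3, Roof@1, Rough electrical@3: d1:8  d2:8  d3:8  d4:8  d5:7  d6:3 — peak 8.

8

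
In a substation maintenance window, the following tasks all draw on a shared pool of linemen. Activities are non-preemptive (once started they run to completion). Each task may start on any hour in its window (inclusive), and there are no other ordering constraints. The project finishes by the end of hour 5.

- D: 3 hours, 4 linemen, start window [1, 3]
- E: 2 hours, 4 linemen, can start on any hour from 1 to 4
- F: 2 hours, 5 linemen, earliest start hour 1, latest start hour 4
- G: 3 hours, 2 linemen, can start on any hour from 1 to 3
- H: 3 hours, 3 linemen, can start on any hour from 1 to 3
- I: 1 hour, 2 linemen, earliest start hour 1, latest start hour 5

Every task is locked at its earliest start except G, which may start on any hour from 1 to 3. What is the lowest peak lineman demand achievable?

G@1: h1:20  h2:18  h3:9  h4:0  h5:0 → peak 20
G@2: h1:18  h2:18  h3:9  h4:2  h5:0 → peak 18
G@3: h1:18  h2:16  h3:9  h4:2  h5:2 → peak 18
Best is G@2, peak 18.

18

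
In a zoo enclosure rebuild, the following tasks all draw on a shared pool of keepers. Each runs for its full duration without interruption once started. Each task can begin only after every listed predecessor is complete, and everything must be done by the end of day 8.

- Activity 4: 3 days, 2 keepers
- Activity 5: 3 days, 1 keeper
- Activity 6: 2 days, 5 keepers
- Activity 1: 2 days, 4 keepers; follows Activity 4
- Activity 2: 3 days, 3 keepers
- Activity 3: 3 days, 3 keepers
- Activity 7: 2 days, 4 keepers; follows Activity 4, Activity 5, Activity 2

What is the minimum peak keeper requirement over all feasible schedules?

8

Early-start (Activity 4@1, Activity 5@1, Activity 6@1, Activity 1@4, Activity 2@1, Activity 3@1, Activity 7@4) gives peak 14: d1:14  d2:14  d3:9  d4:8  d5:8  d6:0  d7:0  d8:0.
Shift Activity 2→3, Activity 3→6, Activity 7→6.
Schedule Activity 4@1, Activity 5@1, Activity 6@1, Activity 1@4, Activity 2@3, Activity 3@6, Activity 7@6: d1:8  d2:8  d3:6  d4:7  d5:7  d6:7  d7:7  d8:3 — peak 8.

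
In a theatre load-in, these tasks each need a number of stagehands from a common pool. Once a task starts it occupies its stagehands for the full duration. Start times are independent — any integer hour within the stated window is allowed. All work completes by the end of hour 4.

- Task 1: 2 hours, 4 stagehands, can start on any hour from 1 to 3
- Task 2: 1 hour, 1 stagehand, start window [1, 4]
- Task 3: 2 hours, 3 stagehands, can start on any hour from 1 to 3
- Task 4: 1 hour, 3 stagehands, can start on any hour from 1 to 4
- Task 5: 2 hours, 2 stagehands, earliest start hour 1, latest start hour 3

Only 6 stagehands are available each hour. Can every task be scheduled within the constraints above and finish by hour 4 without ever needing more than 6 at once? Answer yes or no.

Schedule Task 1@1, Task 2@1, Task 3@3, Task 4@4, Task 5@2: h1:5  h2:6  h3:5  h4:6 — peak 6 ≤ 6.

yes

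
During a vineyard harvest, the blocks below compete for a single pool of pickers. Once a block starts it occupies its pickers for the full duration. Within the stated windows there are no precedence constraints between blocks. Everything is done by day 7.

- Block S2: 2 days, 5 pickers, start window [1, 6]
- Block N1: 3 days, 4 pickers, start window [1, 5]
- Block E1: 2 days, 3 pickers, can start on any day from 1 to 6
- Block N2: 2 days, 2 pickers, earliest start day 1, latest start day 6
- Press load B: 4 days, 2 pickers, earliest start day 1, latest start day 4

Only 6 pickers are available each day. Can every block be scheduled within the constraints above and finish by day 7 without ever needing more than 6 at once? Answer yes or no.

The minimum achievable peak is 7; 6 < 7, so no feasible schedule stays within the cap.

no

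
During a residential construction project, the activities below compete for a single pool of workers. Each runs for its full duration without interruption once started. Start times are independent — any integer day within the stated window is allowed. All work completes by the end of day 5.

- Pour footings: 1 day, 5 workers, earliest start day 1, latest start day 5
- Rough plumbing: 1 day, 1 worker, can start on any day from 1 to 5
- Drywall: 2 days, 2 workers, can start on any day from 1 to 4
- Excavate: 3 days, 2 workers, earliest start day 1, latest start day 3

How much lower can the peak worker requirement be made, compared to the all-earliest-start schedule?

5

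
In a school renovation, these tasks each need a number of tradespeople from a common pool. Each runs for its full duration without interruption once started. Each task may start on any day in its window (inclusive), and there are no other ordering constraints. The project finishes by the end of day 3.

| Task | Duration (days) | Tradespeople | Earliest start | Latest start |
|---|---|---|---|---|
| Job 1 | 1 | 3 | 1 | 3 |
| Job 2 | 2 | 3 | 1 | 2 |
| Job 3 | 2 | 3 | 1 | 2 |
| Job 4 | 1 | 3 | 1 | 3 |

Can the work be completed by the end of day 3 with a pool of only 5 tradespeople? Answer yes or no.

Total tradesperson-days = 18; over 3 days the average is 18/3 > 5, so some day must exceed 5.

no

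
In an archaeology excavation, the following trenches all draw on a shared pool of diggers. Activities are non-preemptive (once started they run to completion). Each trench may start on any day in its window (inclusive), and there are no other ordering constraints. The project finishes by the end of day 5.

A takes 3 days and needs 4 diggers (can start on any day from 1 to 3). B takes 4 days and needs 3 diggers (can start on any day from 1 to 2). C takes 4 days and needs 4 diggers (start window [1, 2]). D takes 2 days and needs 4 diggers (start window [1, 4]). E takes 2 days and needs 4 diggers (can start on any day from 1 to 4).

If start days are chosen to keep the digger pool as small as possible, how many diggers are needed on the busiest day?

Early-start (A@1, B@1, C@1, D@1, E@1) gives peak 19: d1:19  d2:19  d3:11  d4:7  d5:0.
Shift E→3.
Schedule A@1, B@1, C@1, D@1, E@3: d1:15  d2:15  d3:15  d4:11  d5:0 — peak 15.

15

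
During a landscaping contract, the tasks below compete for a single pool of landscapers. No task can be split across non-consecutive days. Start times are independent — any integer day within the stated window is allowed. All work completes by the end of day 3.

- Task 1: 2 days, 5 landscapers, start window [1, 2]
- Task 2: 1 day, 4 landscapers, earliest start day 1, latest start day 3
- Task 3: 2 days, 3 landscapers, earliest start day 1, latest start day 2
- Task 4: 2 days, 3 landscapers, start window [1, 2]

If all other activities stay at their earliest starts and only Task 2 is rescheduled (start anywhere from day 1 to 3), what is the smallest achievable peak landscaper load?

Task 2@1: d1:15  d2:11  d3:0 → peak 15
Task 2@2: d1:11  d2:15  d3:0 → peak 15
Task 2@3: d1:11  d2:11  d3:4 → peak 11
Best is Task 2@3, peak 11.

11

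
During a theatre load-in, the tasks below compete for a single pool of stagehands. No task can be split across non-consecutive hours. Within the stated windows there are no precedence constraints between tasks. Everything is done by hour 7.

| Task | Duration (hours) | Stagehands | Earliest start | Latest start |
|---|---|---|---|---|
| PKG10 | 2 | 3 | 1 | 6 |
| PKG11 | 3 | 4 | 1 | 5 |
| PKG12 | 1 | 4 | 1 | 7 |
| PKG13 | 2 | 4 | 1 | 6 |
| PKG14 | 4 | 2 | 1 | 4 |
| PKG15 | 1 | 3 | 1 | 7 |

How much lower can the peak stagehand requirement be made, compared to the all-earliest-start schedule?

13

Early-start peak: h1:20  h2:13  h3:6  h4:2  h5:0  h6:0  h7:0 ⇒ 20.
Leveled (PKG10@1, PKG11@1, PKG12@4, PKG13@5, PKG14@3, PKG15@7): h1:7  h2:7  h3:6  h4:6  h5:6  h6:6  h7:3 ⇒ 7.
Reduction 20 − 7 = 13.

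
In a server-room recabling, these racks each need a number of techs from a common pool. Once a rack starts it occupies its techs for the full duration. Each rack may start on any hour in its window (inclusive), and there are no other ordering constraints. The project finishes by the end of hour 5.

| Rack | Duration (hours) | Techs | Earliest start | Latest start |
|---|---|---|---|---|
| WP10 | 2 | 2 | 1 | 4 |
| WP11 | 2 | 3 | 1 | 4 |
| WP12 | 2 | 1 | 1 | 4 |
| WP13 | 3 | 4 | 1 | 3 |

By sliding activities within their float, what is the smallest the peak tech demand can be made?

5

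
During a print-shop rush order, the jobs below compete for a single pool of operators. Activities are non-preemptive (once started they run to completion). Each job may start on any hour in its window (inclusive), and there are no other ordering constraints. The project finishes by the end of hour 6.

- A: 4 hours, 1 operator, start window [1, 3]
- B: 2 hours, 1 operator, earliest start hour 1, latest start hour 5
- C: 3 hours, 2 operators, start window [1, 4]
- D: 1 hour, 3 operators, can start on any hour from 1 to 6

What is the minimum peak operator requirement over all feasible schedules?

Early-start (A@1, B@1, C@1, D@1) gives peak 7: h1:7  h2:4  h3:3  h4:1  h5:0  h6:0.
Shift C→3, D→6.
Schedule A@1, B@1, C@3, D@6: h1:2  h2:2  h3:3  h4:3  h5:2  h6:3 — peak 3.
Total operator-hours = 15 over 6 hours ⇒ peak ≥ ⌈15/6⌉ = 3, so 3 is optimal.

3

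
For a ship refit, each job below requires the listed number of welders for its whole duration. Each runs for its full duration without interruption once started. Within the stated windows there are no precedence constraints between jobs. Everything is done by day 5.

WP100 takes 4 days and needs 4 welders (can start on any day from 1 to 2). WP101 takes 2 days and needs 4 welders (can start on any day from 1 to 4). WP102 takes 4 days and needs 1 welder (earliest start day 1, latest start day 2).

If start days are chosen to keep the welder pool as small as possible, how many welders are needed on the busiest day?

9

Schedule WP100@1, WP101@1, WP102@1: d1:9  d2:9  d3:5  d4:5  d5:0 — peak 9.
No arrangement of the 16 feasible schedules does better.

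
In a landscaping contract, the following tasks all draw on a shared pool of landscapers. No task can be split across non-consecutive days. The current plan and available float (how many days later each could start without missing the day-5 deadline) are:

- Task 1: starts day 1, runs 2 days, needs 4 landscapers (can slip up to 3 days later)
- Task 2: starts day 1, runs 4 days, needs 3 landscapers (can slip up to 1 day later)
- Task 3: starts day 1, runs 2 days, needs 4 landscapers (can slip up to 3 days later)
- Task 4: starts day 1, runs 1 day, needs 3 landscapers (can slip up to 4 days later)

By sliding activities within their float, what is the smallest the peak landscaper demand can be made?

Early-start (Task 1@1, Task 2@1, Task 3@1, Task 4@1) gives peak 14: d1:14  d2:11  d3:3  d4:3  d5:0.
Shift Task 3→3, Task 4→5.
Schedule Task 1@1, Task 2@1, Task 3@3, Task 4@5: d1:7  d2:7  d3:7  d4:7  d5:3 — peak 7.
Total landscaper-days = 31 over 5 days ⇒ peak ≥ ⌈31/5⌉ = 7, so 7 is optimal.

7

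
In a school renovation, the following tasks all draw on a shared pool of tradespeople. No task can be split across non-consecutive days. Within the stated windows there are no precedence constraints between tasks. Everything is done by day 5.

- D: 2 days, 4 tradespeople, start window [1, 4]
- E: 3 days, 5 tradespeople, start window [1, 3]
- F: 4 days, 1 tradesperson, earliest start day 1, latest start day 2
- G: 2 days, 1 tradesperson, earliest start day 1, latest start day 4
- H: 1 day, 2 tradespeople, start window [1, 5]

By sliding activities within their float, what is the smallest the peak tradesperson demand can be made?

Early-start (D@1, E@1, F@1, G@1, H@1) gives peak 13: d1:13  d2:11  d3:6  d4:1  d5:0.
Shift E→3, H→5.
Schedule D@1, E@3, F@1, G@1, H@5: d1:6  d2:6  d3:6  d4:6  d5:7 — peak 7.
Total tradesperson-days = 31 over 5 days ⇒ peak ≥ ⌈31/5⌉ = 7, so 7 is optimal.

7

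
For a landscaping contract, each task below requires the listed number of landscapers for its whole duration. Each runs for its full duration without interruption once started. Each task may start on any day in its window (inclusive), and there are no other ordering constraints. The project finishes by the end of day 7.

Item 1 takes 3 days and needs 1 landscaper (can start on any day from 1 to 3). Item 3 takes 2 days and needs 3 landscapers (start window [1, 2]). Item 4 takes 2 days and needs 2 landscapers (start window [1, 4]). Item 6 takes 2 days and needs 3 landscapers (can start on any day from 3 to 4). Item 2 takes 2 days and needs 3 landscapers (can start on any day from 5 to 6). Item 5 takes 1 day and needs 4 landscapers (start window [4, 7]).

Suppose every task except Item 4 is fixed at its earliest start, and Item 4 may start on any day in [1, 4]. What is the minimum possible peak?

7

Item 4@1: d1:6  d2:6  d3:4  d4:7  d5:3  d6:3  d7:0 → peak 7
Item 4@2: d1:4  d2:6  d3:6  d4:7  d5:3  d6:3  d7:0 → peak 7
Item 4@3: d1:4  d2:4  d3:6  d4:9  d5:3  d6:3  d7:0 → peak 9
Item 4@4: d1:4  d2:4  d3:4  d4:9  d5:5  d6:3  d7:0 → peak 9
Best is Item 4@1, peak 7.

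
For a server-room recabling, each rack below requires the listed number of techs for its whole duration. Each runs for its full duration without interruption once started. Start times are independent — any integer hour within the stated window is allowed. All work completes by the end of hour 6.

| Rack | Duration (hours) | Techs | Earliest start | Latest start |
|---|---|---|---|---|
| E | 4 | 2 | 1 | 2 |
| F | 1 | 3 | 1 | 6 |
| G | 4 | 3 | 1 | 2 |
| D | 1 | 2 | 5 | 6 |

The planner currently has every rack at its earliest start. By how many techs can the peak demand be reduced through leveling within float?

3

Early-start peak: h1:8  h2:5  h3:5  h4:5  h5:2  h6:0 ⇒ 8.
Leveled (E@1, F@1, G@2, D@5): h1:5  h2:5  h3:5  h4:5  h5:5  h6:0 ⇒ 5.
Reduction 8 − 5 = 3.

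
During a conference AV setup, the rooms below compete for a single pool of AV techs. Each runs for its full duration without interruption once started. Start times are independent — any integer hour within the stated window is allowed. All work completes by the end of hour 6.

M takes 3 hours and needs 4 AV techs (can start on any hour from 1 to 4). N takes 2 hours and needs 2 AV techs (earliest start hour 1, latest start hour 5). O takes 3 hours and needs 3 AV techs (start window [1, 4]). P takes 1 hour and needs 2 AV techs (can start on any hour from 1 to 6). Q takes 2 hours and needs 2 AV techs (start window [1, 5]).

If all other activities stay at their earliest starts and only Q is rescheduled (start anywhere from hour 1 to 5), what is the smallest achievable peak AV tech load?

11

Q@1: h1:13  h2:11  h3:7  h4:0  h5:0  h6:0 → peak 13
Q@2: h1:11  h2:11  h3:9  h4:0  h5:0  h6:0 → peak 11
Q@3: h1:11  h2:9  h3:9  h4:2  h5:0  h6:0 → peak 11
Q@4: h1:11  h2:9  h3:7  h4:2  h5:2  h6:0 → peak 11
Q@5: h1:11  h2:9  h3:7  h4:0  h5:2  h6:2 → peak 11
Best is Q@2, peak 11.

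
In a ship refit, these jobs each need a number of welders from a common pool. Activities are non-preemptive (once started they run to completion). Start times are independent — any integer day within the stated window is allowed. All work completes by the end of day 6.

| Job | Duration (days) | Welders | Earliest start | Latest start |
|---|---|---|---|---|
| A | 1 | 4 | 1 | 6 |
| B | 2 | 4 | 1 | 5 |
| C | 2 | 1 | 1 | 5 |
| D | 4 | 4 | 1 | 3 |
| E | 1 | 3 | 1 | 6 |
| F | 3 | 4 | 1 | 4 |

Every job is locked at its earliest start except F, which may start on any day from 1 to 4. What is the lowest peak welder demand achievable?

16

F@1: d1:20  d2:13  d3:8  d4:4  d5:0  d6:0 → peak 20
F@2: d1:16  d2:13  d3:8  d4:8  d5:0  d6:0 → peak 16
F@3: d1:16  d2:9  d3:8  d4:8  d5:4  d6:0 → peak 16
F@4: d1:16  d2:9  d3:4  d4:8  d5:4  d6:4 → peak 16
Best is F@2, peak 16.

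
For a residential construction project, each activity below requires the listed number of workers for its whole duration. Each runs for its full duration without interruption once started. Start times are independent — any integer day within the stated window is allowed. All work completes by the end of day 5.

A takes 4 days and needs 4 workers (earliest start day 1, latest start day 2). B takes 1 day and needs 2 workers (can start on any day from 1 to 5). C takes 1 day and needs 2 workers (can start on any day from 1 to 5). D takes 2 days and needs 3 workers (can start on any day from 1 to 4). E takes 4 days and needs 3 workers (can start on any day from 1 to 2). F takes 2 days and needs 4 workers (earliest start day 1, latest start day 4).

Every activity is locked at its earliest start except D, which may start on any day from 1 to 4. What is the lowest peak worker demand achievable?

D@1: d1:18  d2:14  d3:7  d4:7  d5:0 → peak 18
D@2: d1:15  d2:14  d3:10  d4:7  d5:0 → peak 15
D@3: d1:15  d2:11  d3:10  d4:10  d5:0 → peak 15
D@4: d1:15  d2:11  d3:7  d4:10  d5:3 → peak 15
Best is D@2, peak 15.

15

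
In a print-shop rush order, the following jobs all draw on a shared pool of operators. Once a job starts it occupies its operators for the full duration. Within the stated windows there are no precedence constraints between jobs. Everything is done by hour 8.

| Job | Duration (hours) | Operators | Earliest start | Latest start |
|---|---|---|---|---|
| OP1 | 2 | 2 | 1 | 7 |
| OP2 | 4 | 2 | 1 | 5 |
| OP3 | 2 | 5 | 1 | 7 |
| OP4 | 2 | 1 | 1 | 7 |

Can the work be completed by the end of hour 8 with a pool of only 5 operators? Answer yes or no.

Schedule OP1@1, OP2@1, OP3@5, OP4@1: h1:5  h2:5  h3:2  h4:2  h5:5  h6:5  h7:0  h8:0 — peak 5 ≤ 5.

yes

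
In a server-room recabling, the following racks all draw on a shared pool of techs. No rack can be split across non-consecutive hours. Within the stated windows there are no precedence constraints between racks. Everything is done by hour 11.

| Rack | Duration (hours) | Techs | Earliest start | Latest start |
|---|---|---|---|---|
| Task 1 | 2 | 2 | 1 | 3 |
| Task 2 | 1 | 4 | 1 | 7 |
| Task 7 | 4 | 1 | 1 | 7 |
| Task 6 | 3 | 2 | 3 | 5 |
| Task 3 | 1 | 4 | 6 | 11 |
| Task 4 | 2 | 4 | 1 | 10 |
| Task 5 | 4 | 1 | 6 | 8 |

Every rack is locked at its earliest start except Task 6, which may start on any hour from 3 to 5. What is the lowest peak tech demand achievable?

Task 6@3: h1:11  h2:7  h3:3  h4:3  h5:2  h6:5  h7:1  h8:1  h9:1  h10:0  h11:0 → peak 11
Task 6@4: h1:11  h2:7  h3:1  h4:3  h5:2  h6:7  h7:1  h8:1  h9:1  h10:0  h11:0 → peak 11
Task 6@5: h1:11  h2:7  h3:1  h4:1  h5:2  h6:7  h7:3  h8:1  h9:1  h10:0  h11:0 → peak 11
Best is Task 6@3, peak 11.

11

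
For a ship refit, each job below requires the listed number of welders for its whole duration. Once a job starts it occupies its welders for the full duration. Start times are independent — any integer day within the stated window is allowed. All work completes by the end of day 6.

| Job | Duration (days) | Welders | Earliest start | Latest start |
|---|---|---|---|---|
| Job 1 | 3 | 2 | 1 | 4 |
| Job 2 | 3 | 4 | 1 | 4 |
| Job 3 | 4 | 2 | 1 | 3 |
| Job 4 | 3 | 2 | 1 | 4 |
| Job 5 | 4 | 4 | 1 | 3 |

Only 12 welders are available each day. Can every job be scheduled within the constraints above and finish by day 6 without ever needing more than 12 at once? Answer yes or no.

yes

Schedule Job 1@1, Job 2@4, Job 3@1, Job 4@1, Job 5@1: d1:10  d2:10  d3:10  d4:10  d5:4  d6:4 — peak 10 ≤ 12.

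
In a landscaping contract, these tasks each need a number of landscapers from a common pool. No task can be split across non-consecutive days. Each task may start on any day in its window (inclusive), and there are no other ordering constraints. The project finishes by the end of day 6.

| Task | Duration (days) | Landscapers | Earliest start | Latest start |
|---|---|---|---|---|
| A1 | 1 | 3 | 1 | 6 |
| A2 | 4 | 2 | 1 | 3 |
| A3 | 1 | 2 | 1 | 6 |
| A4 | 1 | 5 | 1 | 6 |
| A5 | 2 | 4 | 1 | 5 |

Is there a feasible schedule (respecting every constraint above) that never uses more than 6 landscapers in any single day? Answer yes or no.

Schedule A1@1, A2@1, A3@2, A4@5, A5@3: d1:5  d2:4  d3:6  d4:6  d5:5  d6:0 — peak 6 ≤ 6.

yes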